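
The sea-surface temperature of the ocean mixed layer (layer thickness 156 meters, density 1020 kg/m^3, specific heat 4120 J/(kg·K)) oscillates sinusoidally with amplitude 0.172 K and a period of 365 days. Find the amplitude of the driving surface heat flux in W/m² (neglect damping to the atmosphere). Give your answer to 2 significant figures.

Areal heat capacity C = ρ c_p D = 1020 × 4120 × 156 = 6.56×10^8 J/(m²·K).
ω = 2π / 3.15×10^7 s = 1.99×10^-7 s⁻¹.
Cω = 6.56×10^8 × 1.99×10^-7 = 131 W/(m²·K).
F₀ = A × Cω = 0.172 × 131 = 22.5 W/m².

22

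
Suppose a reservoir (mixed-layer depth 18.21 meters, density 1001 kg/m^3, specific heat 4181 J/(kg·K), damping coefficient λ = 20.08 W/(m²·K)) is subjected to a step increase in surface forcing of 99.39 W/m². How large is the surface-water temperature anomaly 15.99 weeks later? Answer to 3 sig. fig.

4.56 K

Areal heat capacity C = ρ c_p D = 1001 × 4181 × 18.21 = 7.62×10^7 J/(m^2 K).
τ = C / λ = 7.62×10^7 / 20.08 = 3.80×10^6 s.
Equilibrium anomaly ΔT_eq = F / λ = 99.39 / 20.08 = 4.95 K.
t = 15.99 weeks = 9.67×10^6 s, so t/τ = 2.55.
ΔT(t) = ΔT_eq (1 − e^(−t/τ)) = 4.95 × (1 − e^−2.55) = 4.56 K.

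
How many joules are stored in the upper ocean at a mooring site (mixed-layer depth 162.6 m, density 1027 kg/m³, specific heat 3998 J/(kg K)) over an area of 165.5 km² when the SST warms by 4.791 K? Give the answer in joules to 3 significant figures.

Areal heat capacity C = ρ c_p D = 1027 × 3998 × 162.6 = 6.68×10^8 J/(m^2 K).
Heat per unit area: q = C ΔT = 6.68×10^8 × 4.791 = 3.20×10^9 J/m².
Total heat: Q = q × A = 3.20×10^9 × (165.5 × 10⁶ m²) = 5.29×10^17 J.

5.29×10^17 J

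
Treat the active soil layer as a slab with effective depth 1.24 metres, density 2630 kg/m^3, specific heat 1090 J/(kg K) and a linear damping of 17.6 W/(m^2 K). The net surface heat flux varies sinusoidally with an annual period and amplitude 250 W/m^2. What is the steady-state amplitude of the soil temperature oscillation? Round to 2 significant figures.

14 K

Areal heat capacity C = ρ c_p D = 2630 × 1090 × 1.24 = 3.55×10^6 J/(m^2 K).
Angular frequency ω = 2π / T = 2π / 3.15×10^7 s = 1.99×10^-7 s⁻¹.
√((Cω)² + λ²) = √((0.708)² + 17.6²) = 17.6 W/(m²·K).
Amplitude A = F₀ / √((Cω)²+λ²) = 250 / 17.6 = 14.2 K.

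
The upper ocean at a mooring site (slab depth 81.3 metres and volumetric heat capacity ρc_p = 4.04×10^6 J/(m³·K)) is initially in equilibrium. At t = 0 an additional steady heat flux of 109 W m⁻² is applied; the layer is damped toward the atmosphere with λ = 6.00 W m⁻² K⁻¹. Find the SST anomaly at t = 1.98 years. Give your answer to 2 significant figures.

12 K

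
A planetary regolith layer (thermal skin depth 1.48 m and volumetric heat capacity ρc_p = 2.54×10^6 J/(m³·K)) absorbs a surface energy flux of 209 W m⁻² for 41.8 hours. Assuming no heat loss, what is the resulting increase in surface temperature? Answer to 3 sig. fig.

8.37 K

Areal heat capacity C = ρc_p × D = 2.54×10^6 × 1.48 = 3.76×10^6 J/(m²·K).
Net heat input Q = F Δt = 209 × (41.8 hours × 3600 s/hour) = 3.15×10^7 J/m².
ΔT = Q / C = 3.15×10^7 / 3.76×10^6 = 8.37 K.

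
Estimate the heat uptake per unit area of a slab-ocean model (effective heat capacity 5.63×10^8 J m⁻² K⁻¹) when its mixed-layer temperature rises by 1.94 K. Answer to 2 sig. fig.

Areal heat capacity C = 5.63×10^8 J m⁻² K⁻¹ (given).
ΔQ = C ΔT = 5.63×10^8 × 1.94 = 1.09×10^9 J/m².

1.1×10^9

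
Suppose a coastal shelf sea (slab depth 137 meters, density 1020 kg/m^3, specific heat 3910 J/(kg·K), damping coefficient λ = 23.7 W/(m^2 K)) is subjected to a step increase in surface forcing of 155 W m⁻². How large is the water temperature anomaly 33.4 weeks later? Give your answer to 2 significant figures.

3.8 K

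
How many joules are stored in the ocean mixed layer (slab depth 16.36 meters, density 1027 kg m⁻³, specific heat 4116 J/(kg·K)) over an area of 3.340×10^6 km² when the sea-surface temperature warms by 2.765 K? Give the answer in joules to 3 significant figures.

6.39×10^20 J

Areal heat capacity C = ρ c_p D = 1027 × 4116 × 16.36 = 6.92×10^7 J/(m^2 K).
Heat per unit area: q = C ΔT = 6.92×10^7 × 2.765 = 1.91×10^8 J/m².
Total heat: Q = q × A = 1.91×10^8 × (3.340×10^6 × 10⁶ m²) = 6.39×10^20 J.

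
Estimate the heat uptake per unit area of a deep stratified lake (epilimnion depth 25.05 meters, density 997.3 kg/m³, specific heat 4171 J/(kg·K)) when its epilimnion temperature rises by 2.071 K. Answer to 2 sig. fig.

Areal heat capacity C = ρ c_p D = 997.3 × 4171 × 25.05 = 1.04×10^8 J/(m^2 K).
ΔQ = C ΔT = 1.04×10^8 × 2.071 = 2.16×10^8 J/m².

2.2×10^8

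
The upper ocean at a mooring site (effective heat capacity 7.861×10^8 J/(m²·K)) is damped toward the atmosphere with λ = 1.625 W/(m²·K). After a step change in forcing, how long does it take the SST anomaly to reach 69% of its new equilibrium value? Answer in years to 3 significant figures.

18.0 years

Areal heat capacity C = 7.861×10^8 J/(m²·K) (given).
τ = C / λ = 7.86×10^8 / 1.625 = 4.84×10^8 s.
Fraction reached: 1 − e^(−t/τ) = 0.69 ⇒ t = −τ ln(1 − 0.69) = τ × 1.17.
t = 5.67×10^8 s = 18.0 years.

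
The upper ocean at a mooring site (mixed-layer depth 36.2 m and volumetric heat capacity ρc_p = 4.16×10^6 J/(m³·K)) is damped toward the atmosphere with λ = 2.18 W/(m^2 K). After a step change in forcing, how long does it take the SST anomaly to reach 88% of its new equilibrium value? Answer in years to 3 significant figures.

Areal heat capacity C = ρc_p × D = 4.16×10^6 × 36.2 = 1.51×10^8 J m⁻² K⁻¹.
τ = C / λ = 1.51×10^8 / 2.18 = 6.91×10^7 s.
Fraction reached: 1 − e^(−t/τ) = 0.88 ⇒ t = −τ ln(1 − 0.88) = τ × 2.12.
t = 1.46×10^8 s = 4.64 years.

4.64 years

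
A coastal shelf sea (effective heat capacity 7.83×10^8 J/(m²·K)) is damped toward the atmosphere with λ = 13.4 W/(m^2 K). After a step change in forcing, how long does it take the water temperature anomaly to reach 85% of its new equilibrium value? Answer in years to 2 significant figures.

Areal heat capacity C = 7.83×10^8 J/(m²·K) (given).
τ = C / λ = 7.83×10^8 / 13.4 = 5.84×10^7 s.
Fraction reached: 1 − e^(−t/τ) = 0.85 ⇒ t = −τ ln(1 − 0.85) = τ × 1.90.
t = 1.11×10^8 s = 3.51 years.

3.5 years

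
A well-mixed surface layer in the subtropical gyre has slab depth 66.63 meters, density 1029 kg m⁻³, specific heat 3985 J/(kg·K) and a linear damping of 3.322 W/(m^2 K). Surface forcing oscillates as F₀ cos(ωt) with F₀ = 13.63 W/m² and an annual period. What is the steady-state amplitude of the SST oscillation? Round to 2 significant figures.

Areal heat capacity C = ρ c_p D = 1029 × 3985 × 66.63 = 2.73×10^8 J/(m^2 K).
Angular frequency ω = 2π / T = 2π / 3.15×10^7 s = 1.99×10^-7 s⁻¹.
√((Cω)² + λ²) = √((54.4)² + 3.322²) = 54.5 W/(m²·K).
Amplitude A = F₀ / √((Cω)²+λ²) = 13.63 / 54.5 = 0.250 K.

0.25 K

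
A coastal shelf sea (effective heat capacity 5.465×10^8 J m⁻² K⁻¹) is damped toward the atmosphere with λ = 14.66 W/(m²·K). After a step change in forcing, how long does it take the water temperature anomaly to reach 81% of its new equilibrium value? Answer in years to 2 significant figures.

Areal heat capacity C = 5.465×10^8 J m⁻² K⁻¹ (given).
τ = C / λ = 5.46×10^8 / 14.66 = 3.73×10^7 s.
Fraction reached: 1 − e^(−t/τ) = 0.81 ⇒ t = −τ ln(1 − 0.81) = τ × 1.66.
t = 6.19×10^7 s = 1.96 years.

2.0 years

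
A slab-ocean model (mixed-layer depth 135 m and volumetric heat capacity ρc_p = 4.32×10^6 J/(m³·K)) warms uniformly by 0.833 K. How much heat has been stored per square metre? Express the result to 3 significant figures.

4.86×10^8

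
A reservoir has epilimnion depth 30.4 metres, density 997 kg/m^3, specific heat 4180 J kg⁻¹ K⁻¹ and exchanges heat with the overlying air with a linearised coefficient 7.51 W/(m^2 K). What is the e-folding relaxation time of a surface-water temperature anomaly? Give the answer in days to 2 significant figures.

200 days

Areal heat capacity C = ρ c_p D = 997 × 4180 × 30.4 = 1.27×10^8 J/(m²·K).
Relaxation time τ = C / λ = 1.27×10^8 / 7.51 = 1.69×10^7 s.
In days: 1.69×10^7 s / (86400 s/day) = 195 days.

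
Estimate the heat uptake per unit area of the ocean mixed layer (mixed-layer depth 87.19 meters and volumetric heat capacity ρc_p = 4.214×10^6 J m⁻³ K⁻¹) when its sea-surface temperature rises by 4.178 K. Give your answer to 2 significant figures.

Areal heat capacity C = ρc_p × D = 4.214×10^6 × 87.19 = 3.67×10^8 J/(m²·K).
ΔQ = C ΔT = 3.67×10^8 × 4.178 = 1.54×10^9 J/m².

1.5×10^9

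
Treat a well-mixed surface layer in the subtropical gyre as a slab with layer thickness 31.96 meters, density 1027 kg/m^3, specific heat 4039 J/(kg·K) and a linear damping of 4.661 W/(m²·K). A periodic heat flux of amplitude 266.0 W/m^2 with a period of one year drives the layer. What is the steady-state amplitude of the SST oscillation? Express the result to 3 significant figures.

9.92 K

Areal heat capacity C = ρ c_p D = 1027 × 4039 × 31.96 = 1.33×10^8 J/(m^2 K).
Angular frequency ω = 2π / T = 2π / 3.15×10^7 s = 1.99×10^-7 s⁻¹.
√((Cω)² + λ²) = √((26.4)² + 4.661²) = 26.8 W/(m²·K).
Amplitude A = F₀ / √((Cω)²+λ²) = 266.0 / 26.8 = 9.92 K.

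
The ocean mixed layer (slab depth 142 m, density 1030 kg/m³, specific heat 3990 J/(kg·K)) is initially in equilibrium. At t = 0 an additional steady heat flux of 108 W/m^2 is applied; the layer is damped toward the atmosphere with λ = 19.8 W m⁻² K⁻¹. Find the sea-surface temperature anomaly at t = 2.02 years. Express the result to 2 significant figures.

Areal heat capacity C = ρ c_p D = 1030 × 3990 × 142 = 5.84×10^8 J m⁻² K⁻¹.
τ = C / λ = 5.84×10^8 / 19.8 = 2.95×10^7 s.
Equilibrium anomaly ΔT_eq = F / λ = 108 / 19.8 = 5.45 K.
t = 2.02 years = 6.37×10^7 s, so t/τ = 2.16.
ΔT(t) = ΔT_eq (1 − e^(−t/τ)) = 5.45 × (1 − e^−2.16) = 4.83 K.

4.8 K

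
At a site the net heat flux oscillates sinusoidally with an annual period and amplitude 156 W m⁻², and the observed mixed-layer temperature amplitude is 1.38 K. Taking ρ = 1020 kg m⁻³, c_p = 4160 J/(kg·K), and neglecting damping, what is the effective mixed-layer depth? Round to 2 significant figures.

130 m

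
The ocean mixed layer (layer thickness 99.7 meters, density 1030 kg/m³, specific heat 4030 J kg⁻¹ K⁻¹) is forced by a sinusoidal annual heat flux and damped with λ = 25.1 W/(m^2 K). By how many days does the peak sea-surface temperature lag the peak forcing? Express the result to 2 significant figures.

Areal heat capacity C = ρ c_p D = 1030 × 4030 × 99.7 = 4.14×10^8 J/(m²·K).
ω = 2π / 3.15×10^7 s = 1.99×10^-7 s⁻¹.
Phase lag φ = arctan(Cω/λ) = arctan(82.5/25.1) = 1.28 rad.
Time lag = φ / ω = 1.28 / 1.99×10^-7 = 6.40×10^6 s = 74.1 days.

74 days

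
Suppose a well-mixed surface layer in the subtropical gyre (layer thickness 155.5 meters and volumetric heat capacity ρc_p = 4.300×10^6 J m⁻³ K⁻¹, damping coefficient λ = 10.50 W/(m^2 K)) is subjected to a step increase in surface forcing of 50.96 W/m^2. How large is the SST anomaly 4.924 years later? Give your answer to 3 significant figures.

4.43 K

Areal heat capacity C = ρc_p × D = 4.300×10^6 × 155.5 = 6.69×10^8 J m⁻² K⁻¹.
τ = C / λ = 6.69×10^8 / 10.50 = 6.37×10^7 s.
Equilibrium anomaly ΔT_eq = F / λ = 50.96 / 10.50 = 4.85 K.
t = 4.924 years = 1.55×10^8 s, so t/τ = 2.44.
ΔT(t) = ΔT_eq (1 − e^(−t/τ)) = 4.85 × (1 − e^−2.44) = 4.43 K.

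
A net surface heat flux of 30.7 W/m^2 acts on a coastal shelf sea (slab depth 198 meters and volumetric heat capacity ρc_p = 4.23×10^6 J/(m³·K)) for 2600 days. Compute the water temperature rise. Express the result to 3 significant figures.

8.23 K

Areal heat capacity C = ρc_p × D = 4.23×10^6 × 198 = 8.38×10^8 J/(m^2 K).
Net heat input Q = F Δt = 30.7 × (2600 days × 86400 s/day) = 6.90×10^9 J/m².
ΔT = Q / C = 6.90×10^9 / 8.38×10^8 = 8.23 K.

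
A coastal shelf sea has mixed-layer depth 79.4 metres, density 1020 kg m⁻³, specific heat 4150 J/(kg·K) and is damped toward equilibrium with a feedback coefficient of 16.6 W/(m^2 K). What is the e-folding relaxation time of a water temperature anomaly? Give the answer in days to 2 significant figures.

Areal heat capacity C = ρ c_p D = 1020 × 4150 × 79.4 = 3.36×10^8 J/(m²·K).
Relaxation time τ = C / λ = 3.36×10^8 / 16.6 = 2.02×10^7 s.
In days: 2.02×10^7 s / (86400 s/day) = 234 days.

230 days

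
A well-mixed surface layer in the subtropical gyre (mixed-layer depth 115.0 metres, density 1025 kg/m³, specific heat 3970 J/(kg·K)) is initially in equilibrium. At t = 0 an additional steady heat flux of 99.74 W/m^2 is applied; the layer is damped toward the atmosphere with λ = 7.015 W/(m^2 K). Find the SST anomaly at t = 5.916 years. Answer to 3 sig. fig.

13.4 K

Areal heat capacity C = ρ c_p D = 1025 × 3970 × 115.0 = 4.68×10^8 J m⁻² K⁻¹.
τ = C / λ = 4.68×10^8 / 7.015 = 6.67×10^7 s.
Equilibrium anomaly ΔT_eq = F / λ = 99.74 / 7.015 = 14.2 K.
t = 5.916 years = 1.87×10^8 s, so t/τ = 2.80.
ΔT(t) = ΔT_eq (1 − e^(−t/τ)) = 14.2 × (1 − e^−2.80) = 13.4 K.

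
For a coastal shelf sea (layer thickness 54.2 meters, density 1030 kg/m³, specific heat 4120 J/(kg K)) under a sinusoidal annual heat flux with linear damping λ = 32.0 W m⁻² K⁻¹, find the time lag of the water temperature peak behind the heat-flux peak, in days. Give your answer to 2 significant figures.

56 days

Areal heat capacity C = ρ c_p D = 1030 × 4120 × 54.2 = 2.30×10^8 J m⁻² K⁻¹.
ω = 2π / 3.15×10^7 s = 1.99×10^-7 s⁻¹.
Phase lag φ = arctan(Cω/λ) = arctan(45.8/32.0) = 0.961 rad.
Time lag = φ / ω = 0.961 / 1.99×10^-7 = 4.82×10^6 s = 55.8 days.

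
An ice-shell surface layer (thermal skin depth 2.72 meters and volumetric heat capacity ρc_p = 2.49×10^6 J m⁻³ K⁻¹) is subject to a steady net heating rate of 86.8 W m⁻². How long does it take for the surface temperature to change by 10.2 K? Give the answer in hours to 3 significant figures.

Areal heat capacity C = ρc_p × D = 2.49×10^6 × 2.72 = 6.77×10^6 J/(m²·K).
Time required: Δt = C ΔT / F = 6.77×10^6 × 10.2 / 86.8 = 7.96×10^5 s.
In hours: 7.96×10^5 s / (3600 s/hour) = 221 hours.

221 hours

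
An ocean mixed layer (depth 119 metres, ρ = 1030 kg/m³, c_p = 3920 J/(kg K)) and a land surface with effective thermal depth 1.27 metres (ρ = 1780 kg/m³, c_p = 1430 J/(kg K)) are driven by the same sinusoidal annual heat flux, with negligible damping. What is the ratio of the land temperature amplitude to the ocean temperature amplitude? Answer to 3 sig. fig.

149

C_ocean = 1030 × 3920 × 119 = 4.80×10^8 J/(m²·K).
C_land = 1780 × 1430 × 1.27 = 3.23×10^6 J/(m²·K).
Undamped amplitude ∝ 1/C, so A_land/A_ocean = C_ocean/C_land = 149.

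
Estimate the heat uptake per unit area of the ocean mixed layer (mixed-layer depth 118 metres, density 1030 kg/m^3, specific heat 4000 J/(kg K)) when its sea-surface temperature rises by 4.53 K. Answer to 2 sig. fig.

2.2×10^9

Areal heat capacity C = ρ c_p D = 1030 × 4000 × 118 = 4.86×10^8 J/(m²·K).
ΔQ = C ΔT = 4.86×10^8 × 4.53 = 2.20×10^9 J/m².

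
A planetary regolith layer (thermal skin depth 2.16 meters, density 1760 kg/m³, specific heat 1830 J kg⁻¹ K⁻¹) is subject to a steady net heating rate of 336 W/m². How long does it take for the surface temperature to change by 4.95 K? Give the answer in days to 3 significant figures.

1.19 days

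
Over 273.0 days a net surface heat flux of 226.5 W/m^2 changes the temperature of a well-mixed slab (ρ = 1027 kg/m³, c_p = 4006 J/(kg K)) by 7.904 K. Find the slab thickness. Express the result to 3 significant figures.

164 m

Heat input Q = F Δt = 226.5 × 2.36×10^7 s = 5.34×10^9 J/m².
Required areal heat capacity C = Q / ΔT = 6.76×10^8 J/(m²·K).
Depth D = C / (ρ c_p) = 6.76×10^8 / (1027 × 4006) = 164 m.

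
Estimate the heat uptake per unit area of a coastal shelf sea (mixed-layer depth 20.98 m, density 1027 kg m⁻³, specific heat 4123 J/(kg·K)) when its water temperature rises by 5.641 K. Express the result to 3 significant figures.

Areal heat capacity C = ρ c_p D = 1027 × 4123 × 20.98 = 8.88×10^7 J/(m^2 K).
ΔQ = C ΔT = 8.88×10^7 × 5.641 = 5.01×10^8 J/m².

5.01×10^8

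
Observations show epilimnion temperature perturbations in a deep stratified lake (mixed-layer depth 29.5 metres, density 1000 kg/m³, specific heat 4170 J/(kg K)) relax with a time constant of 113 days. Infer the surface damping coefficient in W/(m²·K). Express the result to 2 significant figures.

13

Areal heat capacity C = ρ c_p D = 1000 × 4170 × 29.5 = 1.23×10^8 J/(m^2 K).
τ = 113 days = 9.76×10^6 s.
λ = C / τ = 1.23×10^8 / 9.76×10^6 = 12.6 W/(m²·K).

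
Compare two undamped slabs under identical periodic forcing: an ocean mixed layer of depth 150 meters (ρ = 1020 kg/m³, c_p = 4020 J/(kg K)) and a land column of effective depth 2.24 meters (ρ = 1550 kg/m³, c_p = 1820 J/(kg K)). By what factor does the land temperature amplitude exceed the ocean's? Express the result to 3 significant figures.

97.3

C_ocean = 1020 × 4020 × 150 = 6.15×10^8 J/(m²·K).
C_land = 1550 × 1820 × 2.24 = 6.32×10^6 J/(m²·K).
Undamped amplitude ∝ 1/C, so A_land/A_ocean = C_ocean/C_land = 97.3.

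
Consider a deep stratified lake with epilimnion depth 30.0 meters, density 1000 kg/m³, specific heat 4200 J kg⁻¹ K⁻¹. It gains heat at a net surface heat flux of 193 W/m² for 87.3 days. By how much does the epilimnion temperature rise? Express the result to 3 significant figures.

11.6 K

Areal heat capacity C = ρ c_p D = 1000 × 4200 × 30.0 = 1.26×10^8 J/(m^2 K).
Net heat input Q = F Δt = 193 × (87.3 days × 86400 s/day) = 1.46×10^9 J/m².
ΔT = Q / C = 1.46×10^9 / 1.26×10^8 = 11.6 K.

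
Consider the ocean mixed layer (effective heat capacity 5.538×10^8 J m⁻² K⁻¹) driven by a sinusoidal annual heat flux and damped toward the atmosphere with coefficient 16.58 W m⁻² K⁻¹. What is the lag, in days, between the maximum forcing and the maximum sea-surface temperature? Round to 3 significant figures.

82.6 days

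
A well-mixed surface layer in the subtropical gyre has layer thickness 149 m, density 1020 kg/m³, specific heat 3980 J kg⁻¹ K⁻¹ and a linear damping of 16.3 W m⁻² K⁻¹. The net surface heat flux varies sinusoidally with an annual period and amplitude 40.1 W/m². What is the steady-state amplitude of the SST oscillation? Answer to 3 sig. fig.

0.330 K

Areal heat capacity C = ρ c_p D = 1020 × 3980 × 149 = 6.05×10^8 J/(m^2 K).
Angular frequency ω = 2π / T = 2π / 3.15×10^7 s = 1.99×10^-7 s⁻¹.
√((Cω)² + λ²) = √((121)² + 16.3²) = 122 W/(m²·K).
Amplitude A = F₀ / √((Cω)²+λ²) = 40.1 / 122 = 0.330 K.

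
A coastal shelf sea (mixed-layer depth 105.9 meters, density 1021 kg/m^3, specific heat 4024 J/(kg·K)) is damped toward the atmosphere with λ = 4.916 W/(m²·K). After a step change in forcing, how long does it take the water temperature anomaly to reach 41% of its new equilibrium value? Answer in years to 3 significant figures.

1.48 years

Areal heat capacity C = ρ c_p D = 1021 × 4024 × 105.9 = 4.35×10^8 J m⁻² K⁻¹.
τ = C / λ = 4.35×10^8 / 4.916 = 8.85×10^7 s.
Fraction reached: 1 − e^(−t/τ) = 0.41 ⇒ t = −τ ln(1 − 0.41) = τ × 0.528.
t = 4.67×10^7 s = 1.48 years.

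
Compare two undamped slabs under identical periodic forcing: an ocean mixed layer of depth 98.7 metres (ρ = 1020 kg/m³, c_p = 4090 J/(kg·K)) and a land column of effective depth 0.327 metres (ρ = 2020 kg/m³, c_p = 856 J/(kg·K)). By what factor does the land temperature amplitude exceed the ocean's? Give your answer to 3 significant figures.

C_ocean = 1020 × 4090 × 98.7 = 4.12×10^8 J/(m²·K).
C_land = 2020 × 856 × 0.327 = 5.65×10^5 J/(m²·K).
Undamped amplitude ∝ 1/C, so A_land/A_ocean = C_ocean/C_land = 728.

728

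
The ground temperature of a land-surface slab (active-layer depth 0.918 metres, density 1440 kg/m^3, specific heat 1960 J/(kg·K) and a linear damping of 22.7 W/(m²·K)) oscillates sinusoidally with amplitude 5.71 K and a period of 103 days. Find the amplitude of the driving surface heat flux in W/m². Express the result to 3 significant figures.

Areal heat capacity C = ρ c_p D = 1440 × 1960 × 0.918 = 2.59×10^6 J/(m²·K).
ω = 2π / 8.90×10^6 s = 7.06×10^-7 s⁻¹.
√((Cω)² + λ²) = √((1.83)² + 22.7²) = 22.8 W/(m²·K).
F₀ = A × √((Cω)²+λ²) = 5.71 × 22.8 = 130 W/m².

130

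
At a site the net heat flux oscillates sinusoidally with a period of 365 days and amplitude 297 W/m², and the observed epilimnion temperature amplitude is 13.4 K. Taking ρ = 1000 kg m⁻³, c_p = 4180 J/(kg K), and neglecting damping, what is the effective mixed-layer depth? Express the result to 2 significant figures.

ω = 2π / 3.15×10^7 s = 1.99×10^-7 s⁻¹.
Required C = F₀ / (A ω) = 297 / (13.4 × 1.99×10^-7) = 1.11×10^8 J/(m²·K).
D = C / (ρ c_p) = 1.11×10^8 / (1000 × 4180) = 26.6 m.

27 m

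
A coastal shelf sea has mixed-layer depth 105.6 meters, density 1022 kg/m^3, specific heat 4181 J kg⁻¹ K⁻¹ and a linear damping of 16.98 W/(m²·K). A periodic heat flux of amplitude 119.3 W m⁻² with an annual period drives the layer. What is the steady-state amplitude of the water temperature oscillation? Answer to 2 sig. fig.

1.3 K

Areal heat capacity C = ρ c_p D = 1022 × 4181 × 105.6 = 4.51×10^8 J m⁻² K⁻¹.
Angular frequency ω = 2π / T = 2π / 3.15×10^7 s = 1.99×10^-7 s⁻¹.
√((Cω)² + λ²) = √((89.9)² + 16.98²) = 91.5 W/(m²·K).
Amplitude A = F₀ / √((Cω)²+λ²) = 119.3 / 91.5 = 1.30 K.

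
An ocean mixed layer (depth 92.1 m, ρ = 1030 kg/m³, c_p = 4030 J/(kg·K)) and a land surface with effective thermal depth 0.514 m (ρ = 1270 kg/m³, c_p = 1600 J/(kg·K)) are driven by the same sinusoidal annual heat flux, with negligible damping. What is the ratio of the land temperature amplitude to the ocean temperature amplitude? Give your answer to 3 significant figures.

366

C_ocean = 1030 × 4030 × 92.1 = 3.82×10^8 J/(m²·K).
C_land = 1270 × 1600 × 0.514 = 1.04×10^6 J/(m²·K).
Undamped amplitude ∝ 1/C, so A_land/A_ocean = C_ocean/C_land = 366.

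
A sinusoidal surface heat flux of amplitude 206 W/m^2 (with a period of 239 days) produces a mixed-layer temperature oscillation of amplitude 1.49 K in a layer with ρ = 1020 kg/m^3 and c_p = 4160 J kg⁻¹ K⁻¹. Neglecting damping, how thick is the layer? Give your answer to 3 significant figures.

ω = 2π / 2.06×10^7 s = 3.04×10^-7 s⁻¹.
Required C = F₀ / (A ω) = 206 / (1.49 × 3.04×10^-7) = 4.54×10^8 J/(m²·K).
D = C / (ρ c_p) = 4.54×10^8 / (1020 × 4160) = 107 m.

107 m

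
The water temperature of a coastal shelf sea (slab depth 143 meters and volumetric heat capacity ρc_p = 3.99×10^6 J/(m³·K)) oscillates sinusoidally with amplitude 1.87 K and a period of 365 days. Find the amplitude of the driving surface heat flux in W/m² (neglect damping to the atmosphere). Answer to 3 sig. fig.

213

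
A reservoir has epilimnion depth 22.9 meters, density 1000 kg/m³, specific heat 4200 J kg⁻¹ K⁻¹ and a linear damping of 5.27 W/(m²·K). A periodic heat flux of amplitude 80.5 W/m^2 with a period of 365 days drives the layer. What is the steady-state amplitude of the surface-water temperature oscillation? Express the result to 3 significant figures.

Areal heat capacity C = ρ c_p D = 1000 × 4200 × 22.9 = 9.62×10^7 J/(m^2 K).
Angular frequency ω = 2π / T = 2π / 3.15×10^7 s = 1.99×10^-7 s⁻¹.
√((Cω)² + λ²) = √((19.2)² + 5.27²) = 19.9 W/(m²·K).
Amplitude A = F₀ / √((Cω)²+λ²) = 80.5 / 19.9 = 4.05 K.

4.05 K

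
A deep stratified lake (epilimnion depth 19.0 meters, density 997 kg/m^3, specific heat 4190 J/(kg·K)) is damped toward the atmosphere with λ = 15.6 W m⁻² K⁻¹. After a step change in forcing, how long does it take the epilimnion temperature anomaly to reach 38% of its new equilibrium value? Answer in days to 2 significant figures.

28 days

Areal heat capacity C = ρ c_p D = 997 × 4190 × 19.0 = 7.94×10^7 J m⁻² K⁻¹.
τ = C / λ = 7.94×10^7 / 15.6 = 5.09×10^6 s.
Fraction reached: 1 − e^(−t/τ) = 0.38 ⇒ t = −τ ln(1 − 0.38) = τ × 0.478.
t = 2.43×10^6 s = 28.2 days.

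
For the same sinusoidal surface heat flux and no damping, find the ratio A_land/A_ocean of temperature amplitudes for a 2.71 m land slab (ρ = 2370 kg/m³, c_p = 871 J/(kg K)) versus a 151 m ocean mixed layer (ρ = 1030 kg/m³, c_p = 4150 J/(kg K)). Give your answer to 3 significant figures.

C_ocean = 1030 × 4150 × 151 = 6.45×10^8 J/(m²·K).
C_land = 2370 × 871 × 2.71 = 5.59×10^6 J/(m²·K).
Undamped amplitude ∝ 1/C, so A_land/A_ocean = C_ocean/C_land = 115.

115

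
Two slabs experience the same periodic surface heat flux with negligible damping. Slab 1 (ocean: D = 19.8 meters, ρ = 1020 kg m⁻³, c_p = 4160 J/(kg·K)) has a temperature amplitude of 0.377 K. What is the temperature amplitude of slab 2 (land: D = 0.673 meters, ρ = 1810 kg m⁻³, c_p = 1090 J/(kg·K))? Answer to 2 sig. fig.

C_ocean = 8.40×10^7 J/(m²·K); C_land = 1.33×10^6 J/(m²·K).
A ∝ 1/C ⇒ A_land = A_ocean × C_ocean/C_land = 0.377 × 63.3 = 23.9 K.

24 K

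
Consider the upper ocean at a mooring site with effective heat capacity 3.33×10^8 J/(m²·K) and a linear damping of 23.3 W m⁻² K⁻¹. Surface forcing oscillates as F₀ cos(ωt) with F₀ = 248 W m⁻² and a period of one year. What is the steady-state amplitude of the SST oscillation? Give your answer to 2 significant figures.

Areal heat capacity C = 3.33×10^8 J/(m²·K) (given).
Angular frequency ω = 2π / T = 2π / 3.15×10^7 s = 1.99×10^-7 s⁻¹.
√((Cω)² + λ²) = √((66.3)² + 23.3²) = 70.3 W/(m²·K).
Amplitude A = F₀ / √((Cω)²+λ²) = 248 / 70.3 = 3.53 K.

3.5 K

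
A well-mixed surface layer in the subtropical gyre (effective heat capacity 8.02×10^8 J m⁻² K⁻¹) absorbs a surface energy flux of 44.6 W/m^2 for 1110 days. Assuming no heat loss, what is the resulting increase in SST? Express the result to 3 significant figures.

5.33 K

Areal heat capacity C = 8.02×10^8 J m⁻² K⁻¹ (given).
Net heat input Q = F Δt = 44.6 × (1110 days × 86400 s/day) = 4.28×10^9 J/m².
ΔT = Q / C = 4.28×10^9 / 8.02×10^8 = 5.33 K.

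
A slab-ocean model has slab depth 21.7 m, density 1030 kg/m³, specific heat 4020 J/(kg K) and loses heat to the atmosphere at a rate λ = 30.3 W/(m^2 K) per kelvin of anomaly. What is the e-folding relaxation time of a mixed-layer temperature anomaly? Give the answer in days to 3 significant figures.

34.3 days

Areal heat capacity C = ρ c_p D = 1030 × 4020 × 21.7 = 8.99×10^7 J m⁻² K⁻¹.
Relaxation time τ = C / λ = 8.99×10^7 / 30.3 = 2.97×10^6 s.
In days: 2.97×10^6 s / (86400 s/day) = 34.3 days.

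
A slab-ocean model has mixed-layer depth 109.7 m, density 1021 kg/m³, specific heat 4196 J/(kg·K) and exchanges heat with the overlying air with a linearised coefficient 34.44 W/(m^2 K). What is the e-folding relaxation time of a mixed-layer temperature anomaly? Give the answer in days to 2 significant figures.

Areal heat capacity C = ρ c_p D = 1021 × 4196 × 109.7 = 4.70×10^8 J/(m²·K).
Relaxation time τ = C / λ = 4.70×10^8 / 34.44 = 1.36×10^7 s.
In days: 1.36×10^7 s / (86400 s/day) = 158 days.

160 days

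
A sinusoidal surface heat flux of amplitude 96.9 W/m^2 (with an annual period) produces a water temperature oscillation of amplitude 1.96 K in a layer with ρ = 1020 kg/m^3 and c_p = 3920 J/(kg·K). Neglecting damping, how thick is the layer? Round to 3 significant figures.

ω = 2π / 3.15×10^7 s = 1.99×10^-7 s⁻¹.
Required C = F₀ / (A ω) = 96.9 / (1.96 × 1.99×10^-7) = 2.48×10^8 J/(m²·K).
D = C / (ρ c_p) = 2.48×10^8 / (1020 × 3920) = 62.1 m.

62.1 m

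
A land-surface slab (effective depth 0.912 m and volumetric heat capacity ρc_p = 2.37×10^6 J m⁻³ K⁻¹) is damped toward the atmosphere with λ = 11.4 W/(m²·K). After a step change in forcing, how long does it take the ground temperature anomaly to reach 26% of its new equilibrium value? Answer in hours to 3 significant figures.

15.9 hours

Areal heat capacity C = ρc_p × D = 2.37×10^6 × 0.912 = 2.16×10^6 J/(m^2 K).
τ = C / λ = 2.16×10^6 / 11.4 = 1.90×10^5 s.
Fraction reached: 1 − e^(−t/τ) = 0.26 ⇒ t = −τ ln(1 − 0.26) = τ × 0.301.
t = 57100 s = 15.9 hours.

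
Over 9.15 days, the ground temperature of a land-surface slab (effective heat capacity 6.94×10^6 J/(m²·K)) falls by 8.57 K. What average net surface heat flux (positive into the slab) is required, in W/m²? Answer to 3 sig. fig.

-75.2

Areal heat capacity C = 6.94×10^6 J/(m²·K) (given).
Required heat per unit area: Q = C ΔT = 6.94×10^6 × -8.57 = -5.95×10^7 J/m².
Flux F = Q / Δt = -5.95×10^7 / 7.91×10^5 s = -75.2 W/m².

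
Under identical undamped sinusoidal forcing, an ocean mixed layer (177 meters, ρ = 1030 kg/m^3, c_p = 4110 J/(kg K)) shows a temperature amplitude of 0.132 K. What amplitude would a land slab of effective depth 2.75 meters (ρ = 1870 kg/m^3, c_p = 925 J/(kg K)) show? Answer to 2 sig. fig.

21 K

C_ocean = 7.49×10^8 J/(m²·K); C_land = 4.76×10^6 J/(m²·K).
A ∝ 1/C ⇒ A_land = A_ocean × C_ocean/C_land = 0.132 × 158 = 20.8 K.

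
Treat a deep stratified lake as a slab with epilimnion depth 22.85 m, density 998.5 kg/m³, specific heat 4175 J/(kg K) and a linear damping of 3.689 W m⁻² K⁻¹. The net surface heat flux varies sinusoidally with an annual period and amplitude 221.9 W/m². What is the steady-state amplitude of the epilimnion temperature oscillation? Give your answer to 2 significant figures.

Areal heat capacity C = ρ c_p D = 998.5 × 4175 × 22.85 = 9.53×10^7 J m⁻² K⁻¹.
Angular frequency ω = 2π / T = 2π / 3.15×10^7 s = 1.99×10^-7 s⁻¹.
√((Cω)² + λ²) = √((19.0)² + 3.689²) = 19.3 W/(m²·K).
Amplitude A = F₀ / √((Cω)²+λ²) = 221.9 / 19.3 = 11.5 K.

11 K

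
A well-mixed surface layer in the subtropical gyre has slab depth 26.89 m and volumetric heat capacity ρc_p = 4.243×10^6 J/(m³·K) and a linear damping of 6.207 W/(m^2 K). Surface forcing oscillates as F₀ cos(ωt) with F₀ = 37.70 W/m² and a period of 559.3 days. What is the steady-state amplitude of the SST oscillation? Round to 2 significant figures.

2.3 K

Areal heat capacity C = ρc_p × D = 4.243×10^6 × 26.89 = 1.14×10^8 J m⁻² K⁻¹.
Angular frequency ω = 2π / T = 2π / 4.83×10^7 s = 1.30×10^-7 s⁻¹.
√((Cω)² + λ²) = √((14.8)² + 6.207²) = 16.1 W/(m²·K).
Amplitude A = F₀ / √((Cω)²+λ²) = 37.70 / 16.1 = 2.34 K.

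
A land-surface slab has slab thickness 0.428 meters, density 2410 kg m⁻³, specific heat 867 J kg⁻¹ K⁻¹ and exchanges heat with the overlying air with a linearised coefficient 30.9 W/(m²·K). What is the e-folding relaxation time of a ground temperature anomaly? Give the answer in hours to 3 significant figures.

8.04 hours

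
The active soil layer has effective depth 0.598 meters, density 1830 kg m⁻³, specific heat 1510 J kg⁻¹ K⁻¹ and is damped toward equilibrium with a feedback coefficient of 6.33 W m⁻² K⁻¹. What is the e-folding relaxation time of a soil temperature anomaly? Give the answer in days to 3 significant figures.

3.02 days

Areal heat capacity C = ρ c_p D = 1830 × 1510 × 0.598 = 1.65×10^6 J/(m^2 K).
Relaxation time τ = C / λ = 1.65×10^6 / 6.33 = 2.61×10^5 s.
In days: 2.61×10^5 s / (86400 s/day) = 3.02 days.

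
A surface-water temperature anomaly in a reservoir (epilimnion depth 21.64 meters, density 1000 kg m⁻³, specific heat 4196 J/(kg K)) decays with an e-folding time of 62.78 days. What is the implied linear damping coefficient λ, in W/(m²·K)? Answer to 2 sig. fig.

Areal heat capacity C = ρ c_p D = 1000 × 4196 × 21.64 = 9.08×10^7 J m⁻² K⁻¹.
τ = 62.78 days = 5.42×10^6 s.
λ = C / τ = 9.08×10^7 / 5.42×10^6 = 16.7 W/(m²·K).

17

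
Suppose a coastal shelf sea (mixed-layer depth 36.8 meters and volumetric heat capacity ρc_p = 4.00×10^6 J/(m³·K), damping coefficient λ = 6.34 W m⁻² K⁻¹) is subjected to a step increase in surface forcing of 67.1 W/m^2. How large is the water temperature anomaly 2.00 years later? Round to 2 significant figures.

9.9 K

Areal heat capacity C = ρc_p × D = 4.00×10^6 × 36.8 = 1.47×10^8 J/(m²·K).
τ = C / λ = 1.47×10^8 / 6.34 = 2.32×10^7 s.
Equilibrium anomaly ΔT_eq = F / λ = 67.1 / 6.34 = 10.6 K.
t = 2.00 years = 6.31×10^7 s, so t/τ = 2.72.
ΔT(t) = ΔT_eq (1 − e^(−t/τ)) = 10.6 × (1 − e^−2.72) = 9.89 K.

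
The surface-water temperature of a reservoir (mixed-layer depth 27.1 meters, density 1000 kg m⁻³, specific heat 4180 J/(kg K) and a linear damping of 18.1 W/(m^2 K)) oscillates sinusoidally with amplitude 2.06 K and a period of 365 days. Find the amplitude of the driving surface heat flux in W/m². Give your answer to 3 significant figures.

59.6

Areal heat capacity C = ρ c_p D = 1000 × 4180 × 27.1 = 1.13×10^8 J m⁻² K⁻¹.
ω = 2π / 3.15×10^7 s = 1.99×10^-7 s⁻¹.
√((Cω)² + λ²) = √((22.6)² + 18.1²) = 28.9 W/(m²·K).
F₀ = A × √((Cω)²+λ²) = 2.06 × 28.9 = 59.6 W/m².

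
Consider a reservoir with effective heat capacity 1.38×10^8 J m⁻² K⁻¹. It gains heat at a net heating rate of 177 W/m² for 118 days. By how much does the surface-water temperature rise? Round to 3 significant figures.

13.1 K

Areal heat capacity C = 1.38×10^8 J m⁻² K⁻¹ (given).
Net heat input Q = F Δt = 177 × (118 days × 86400 s/day) = 1.80×10^9 J/m².
ΔT = Q / C = 1.80×10^9 / 1.38×10^8 = 13.1 K.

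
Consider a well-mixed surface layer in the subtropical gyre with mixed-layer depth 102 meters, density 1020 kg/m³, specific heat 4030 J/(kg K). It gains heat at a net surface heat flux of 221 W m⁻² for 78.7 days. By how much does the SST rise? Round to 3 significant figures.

3.58 K

Areal heat capacity C = ρ c_p D = 1020 × 4030 × 102 = 4.19×10^8 J/(m^2 K).
Net heat input Q = F Δt = 221 × (78.7 days × 86400 s/day) = 1.50×10^9 J/m².
ΔT = Q / C = 1.50×10^9 / 4.19×10^8 = 3.58 K.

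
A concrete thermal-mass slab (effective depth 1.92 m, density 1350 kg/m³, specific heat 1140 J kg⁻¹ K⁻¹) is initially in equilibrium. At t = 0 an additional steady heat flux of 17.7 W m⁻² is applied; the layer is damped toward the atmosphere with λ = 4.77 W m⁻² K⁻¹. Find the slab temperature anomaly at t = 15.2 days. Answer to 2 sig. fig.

Areal heat capacity C = ρ c_p D = 1350 × 1140 × 1.92 = 2.95×10^6 J/(m^2 K).
τ = C / λ = 2.95×10^6 / 4.77 = 6.19×10^5 s.
Equilibrium anomaly ΔT_eq = F / λ = 17.7 / 4.77 = 3.71 K.
t = 15.2 days = 1.31×10^6 s, so t/τ = 2.12.
ΔT(t) = ΔT_eq (1 − e^(−t/τ)) = 3.71 × (1 − e^−2.12) = 3.27 K.

3.3 K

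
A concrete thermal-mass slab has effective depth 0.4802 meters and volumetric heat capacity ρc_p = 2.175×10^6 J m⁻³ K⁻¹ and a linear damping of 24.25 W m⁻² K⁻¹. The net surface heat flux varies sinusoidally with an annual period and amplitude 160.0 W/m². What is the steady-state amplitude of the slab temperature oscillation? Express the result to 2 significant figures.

Areal heat capacity C = ρc_p × D = 2.175×10^6 × 0.4802 = 1.04×10^6 J/(m^2 K).
Angular frequency ω = 2π / T = 2π / 3.15×10^7 s = 1.99×10^-7 s⁻¹.
√((Cω)² + λ²) = √((0.208)² + 24.25²) = 24.3 W/(m²·K).
Amplitude A = F₀ / √((Cω)²+λ²) = 160.0 / 24.3 = 6.60 K.

6.6 K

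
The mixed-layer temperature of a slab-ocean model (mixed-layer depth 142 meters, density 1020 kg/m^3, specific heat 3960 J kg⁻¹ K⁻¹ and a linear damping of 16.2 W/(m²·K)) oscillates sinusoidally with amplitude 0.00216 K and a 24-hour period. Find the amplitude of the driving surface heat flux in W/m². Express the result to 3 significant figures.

90.1

Areal heat capacity C = ρ c_p D = 1020 × 3960 × 142 = 5.74×10^8 J/(m^2 K).
ω = 2π / 86400 s = 7.27×10^-5 s⁻¹.
√((Cω)² + λ²) = √((41700)² + 16.2²) = 41700 W/(m²·K).
F₀ = A × √((Cω)²+λ²) = 0.00216 × 41700 = 90.1 W/m².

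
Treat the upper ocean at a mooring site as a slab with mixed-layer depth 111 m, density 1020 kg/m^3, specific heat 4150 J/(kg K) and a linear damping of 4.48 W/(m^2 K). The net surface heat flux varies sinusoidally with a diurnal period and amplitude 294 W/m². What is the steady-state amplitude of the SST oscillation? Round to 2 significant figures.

0.0086 K

Areal heat capacity C = ρ c_p D = 1020 × 4150 × 111 = 4.70×10^8 J/(m^2 K).
Angular frequency ω = 2π / T = 2π / 86400 s = 7.27×10^-5 s⁻¹.
√((Cω)² + λ²) = √((34200)² + 4.48²) = 34200 W/(m²·K).
Amplitude A = F₀ / √((Cω)²+λ²) = 294 / 34200 = 0.00860 K.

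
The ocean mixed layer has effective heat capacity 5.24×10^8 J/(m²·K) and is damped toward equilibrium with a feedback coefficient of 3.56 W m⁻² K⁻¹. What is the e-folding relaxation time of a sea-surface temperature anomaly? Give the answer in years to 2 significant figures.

Areal heat capacity C = 5.24×10^8 J/(m²·K) (given).
Relaxation time τ = C / λ = 5.24×10^8 / 3.56 = 1.47×10^8 s.
In years: 1.47×10^8 s / (3.156×10^7 s/year) = 4.66 years.

4.7 years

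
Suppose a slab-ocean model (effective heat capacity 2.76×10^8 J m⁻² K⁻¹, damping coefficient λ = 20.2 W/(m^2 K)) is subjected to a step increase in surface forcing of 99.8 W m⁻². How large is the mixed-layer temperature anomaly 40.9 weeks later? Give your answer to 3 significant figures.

4.13 K

Areal heat capacity C = 2.76×10^8 J m⁻² K⁻¹ (given).
τ = C / λ = 2.76×10^8 / 20.2 = 1.37×10^7 s.
Equilibrium anomaly ΔT_eq = F / λ = 99.8 / 20.2 = 4.94 K.
t = 40.9 weeks = 2.47×10^7 s, so t/τ = 1.81.
ΔT(t) = ΔT_eq (1 − e^(−t/τ)) = 4.94 × (1 − e^−1.81) = 4.13 K.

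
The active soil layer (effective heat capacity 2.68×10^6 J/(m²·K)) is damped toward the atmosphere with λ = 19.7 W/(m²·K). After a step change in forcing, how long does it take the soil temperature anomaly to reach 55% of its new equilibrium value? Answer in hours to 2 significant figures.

Areal heat capacity C = 2.68×10^6 J/(m²·K) (given).
τ = C / λ = 2.68×10^6 / 19.7 = 1.36×10^5 s.
Fraction reached: 1 − e^(−t/τ) = 0.55 ⇒ t = −τ ln(1 − 0.55) = τ × 0.799.
t = 1.09×10^5 s = 30.2 hours.

30 hours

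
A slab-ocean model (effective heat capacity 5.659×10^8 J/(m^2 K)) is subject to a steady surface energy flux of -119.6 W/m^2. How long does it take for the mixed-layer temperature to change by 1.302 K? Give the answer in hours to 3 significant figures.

1710 hours

Areal heat capacity C = 5.659×10^8 J/(m^2 K) (given).
Time required: Δt = C ΔT / F = 5.66×10^8 × -1.302 / -119.6 = 6.16×10^6 s.
In hours: 6.16×10^6 s / (3600 s/hour) = 1710 hours.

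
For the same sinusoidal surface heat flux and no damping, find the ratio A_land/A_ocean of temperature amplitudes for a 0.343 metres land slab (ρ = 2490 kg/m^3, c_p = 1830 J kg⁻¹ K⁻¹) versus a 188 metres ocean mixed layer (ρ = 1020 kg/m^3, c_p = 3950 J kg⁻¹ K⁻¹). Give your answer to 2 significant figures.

480

C_ocean = 1020 × 3950 × 188 = 7.57×10^8 J/(m²·K).
C_land = 2490 × 1830 × 0.343 = 1.56×10^6 J/(m²·K).
Undamped amplitude ∝ 1/C, so A_land/A_ocean = C_ocean/C_land = 485.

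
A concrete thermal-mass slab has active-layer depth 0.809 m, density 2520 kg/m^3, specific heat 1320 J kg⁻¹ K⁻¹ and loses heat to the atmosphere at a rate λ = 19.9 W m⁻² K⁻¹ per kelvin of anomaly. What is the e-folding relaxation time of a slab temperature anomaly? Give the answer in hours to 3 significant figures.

37.6 hours

Areal heat capacity C = ρ c_p D = 2520 × 1320 × 0.809 = 2.69×10^6 J/(m^2 K).
Relaxation time τ = C / λ = 2.69×10^6 / 19.9 = 1.35×10^5 s.
In hours: 1.35×10^5 s / (3600 s/hour) = 37.6 hours.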